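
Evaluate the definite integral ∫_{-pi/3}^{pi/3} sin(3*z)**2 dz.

pi/3

Use the identity sin^2(3*z) = (1 - cos(6*z))/2.
An antiderivative is F(z) = z/2 - sin(6*z)/12.
Then F(pi/3) - F(-pi/3) = (pi/6) - (-pi/6) = pi/3.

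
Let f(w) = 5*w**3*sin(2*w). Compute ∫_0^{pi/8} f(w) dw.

5*sqrt(2)*(-384 - pi**3 + 12*pi**2 + 96*pi)/2048

Integrate by parts 3 times (u = w^3, dv = 5*sin(2*w) dw).
An antiderivative is F(w) = -5*w**3*cos(2*w)/2 + 15*w**2*sin(2*w)/4 + 15*w*cos(2*w)/4 - 15*sin(2*w)/8.
Then F(pi/8) - F(0) = (5*sqrt(2)*(-384 - pi**3 + 12*pi**2 + 96*pi)/2048) - (0) = 5*sqrt(2)*(-384 - pi**3 + 12*pi**2 + 96*pi)/2048.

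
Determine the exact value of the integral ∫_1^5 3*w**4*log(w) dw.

-9372/25 + 1875*log(5)

Integrate by parts once (u = ln w, dv = 3*w**4 dw).
An antiderivative is F(w) = 3*w**5*(5*log(w) - 1)/25.
Then F(5) - F(1) = (-375 + 1875*log(5)) - (-3/25) = -9372/25 + 1875*log(5).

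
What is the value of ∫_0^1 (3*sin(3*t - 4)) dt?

Let u = 3*t - 4, so du = 3 dt. When t = 0, u = -4; when t = 1, u = -1.
The integral becomes ∫ sin(u) du from -4 to -1, with antiderivative -cos(u).
Back in t: F(t) = -cos(3*t - 4).
Then F(1) - F(0) = (-cos(1)) - (-cos(4)) = cos(4) - cos(1).

cos(4) - cos(1)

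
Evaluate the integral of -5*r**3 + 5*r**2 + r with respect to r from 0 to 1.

11/12

By the power rule, an antiderivative is F(r) = -5*r**4/4 + 5*r**3/3 + r**2/2.
Then F(1) - F(0) = (11/12) - (0) = 11/12.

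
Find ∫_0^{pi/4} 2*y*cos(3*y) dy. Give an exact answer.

Integrate by parts once (u = y, dv = 2*cos(3*y) dy).
An antiderivative is F(y) = 2*y*sin(3*y)/3 + 2*cos(3*y)/9.
Then F(pi/4) - F(0) = (sqrt(2)*(-4 + 3*pi)/36) - (2/9) = -2/9 - sqrt(2)/9 + sqrt(2)*pi/12.

-2/9 - sqrt(2)/9 + sqrt(2)*pi/12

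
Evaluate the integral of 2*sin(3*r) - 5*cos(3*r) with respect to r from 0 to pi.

4/3

An antiderivative is F(r) = -5*sin(3*r)/3 - 2*cos(3*r)/3.
Then F(pi) - F(0) = (2/3) - (-2/3) = 4/3.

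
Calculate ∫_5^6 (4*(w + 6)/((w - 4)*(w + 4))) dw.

-log(5) + 2*log(3) + 4*log(2)

Factor the denominator: w**2 - 16 = (w + 4)(w - 4).
Partial fractions: 4*(w + 6)/((w - 4)*(w + 4)) = -1/(w + 4) + 5/(w - 4).
An antiderivative is F(w) = 5*log(w - 4) - log(w + 4).
Then F(6) - F(5) = (log(16/5)) - (-log(9)) = -log(5) + 2*log(3) + 4*log(2).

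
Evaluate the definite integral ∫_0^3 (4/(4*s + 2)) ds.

log(7)

An antiderivative is F(s) = log(4*s + 2).
Then F(3) - F(0) = (log(14)) - (log(2)) = log(7).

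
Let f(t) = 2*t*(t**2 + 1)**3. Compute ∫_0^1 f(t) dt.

Let u = t**2 + 1, so du = 2*t dt. When t = 0, u = 1; when t = 1, u = 2.
The integral becomes ∫ u**3 du from 1 to 2, with antiderivative u**4/4.
Back in t: F(t) = (t**2 + 1)**4/4.
Then F(1) - F(0) = (4) - (1/4) = 15/4.

15/4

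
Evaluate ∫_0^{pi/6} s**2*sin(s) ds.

-2 - sqrt(3)*pi**2/72 + pi/6 + sqrt(3)

Integrate by parts twice (u = s^2, dv = sin(s) ds).
An antiderivative is F(s) = -s**2*cos(s) + 2*s*sin(s) + 2*cos(s).
Then F(pi/6) - F(0) = (-sqrt(3)*pi**2/72 + pi/6 + sqrt(3)) - (2) = -2 - sqrt(3)*pi**2/72 + pi/6 + sqrt(3).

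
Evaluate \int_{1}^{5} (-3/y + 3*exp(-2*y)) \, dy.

An antiderivative is F(y) = -3*log(y) - 3*exp(-2*y)/2.
Then F(5) - F(1) = (-3*log(5) - 3*exp(-10)/2) - (-3*exp(-2)/2) = -3*log(5) - 3*exp(-10)/2 + 3*exp(-2)/2.

-3*log(5) - 3*exp(-10)/2 + 3*exp(-2)/2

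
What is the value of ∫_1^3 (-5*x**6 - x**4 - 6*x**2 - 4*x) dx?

By the power rule, an antiderivative is F(x) = -5*x**7/7 - x**5/5 - 2*x**3 - 2*x**2.
Then F(3) - F(1) = (-58896/35) - (-172/35) = -58724/35.

-58724/35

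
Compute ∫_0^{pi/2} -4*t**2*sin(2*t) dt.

Integrate by parts twice (u = t^2, dv = -4*sin(2*t) dt).
An antiderivative is F(t) = 2*t**2*cos(2*t) - 2*t*sin(2*t) - cos(2*t).
Then F(pi/2) - F(0) = (1 - pi**2/2) - (-1) = 2 - pi**2/2.

2 - pi**2/2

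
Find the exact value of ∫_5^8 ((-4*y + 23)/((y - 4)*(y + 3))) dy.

-5*log(11) + 17*log(2)

Factor the denominator: y**2 - y - 12 = (y + 3)(y - 4).
Partial fractions: (-4*y + 23)/((y - 4)*(y + 3)) = -5/(y + 3) + 1/(y - 4).
An antiderivative is F(y) = log(y - 4) - 5*log(y + 3).
Then F(8) - F(5) = (-5*log(11) + 2*log(2)) - (-15*log(2)) = -5*log(11) + 17*log(2).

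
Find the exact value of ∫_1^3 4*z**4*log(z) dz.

-968/25 + 972*log(3)/5

Integrate by parts once (u = ln z, dv = 4*z**4 dz).
An antiderivative is F(z) = 4*z**5*(5*log(z) - 1)/25.
Then F(3) - F(1) = (-972/25 + 972*log(3)/5) - (-4/25) = -968/25 + 972*log(3)/5.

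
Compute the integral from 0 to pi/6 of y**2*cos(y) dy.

Integrate by parts twice (u = y^2, dv = cos(y) dy).
An antiderivative is F(y) = y**2*sin(y) + 2*y*cos(y) - 2*sin(y).
Then F(pi/6) - F(0) = (-1 + pi**2/72 + sqrt(3)*pi/6) - (0) = -1 + pi**2/72 + sqrt(3)*pi/6.

-1 + pi**2/72 + sqrt(3)*pi/6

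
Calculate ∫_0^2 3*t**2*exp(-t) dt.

6 - 30*exp(-2)

Integrate by parts twice (u = t^2, dv = 3*exp(-t) dt).
An antiderivative is F(t) = (-3*t**2 - 6*t - 6)*exp(-t).
Then F(2) - F(0) = (-30*exp(-2)) - (-6) = 6 - 30*exp(-2).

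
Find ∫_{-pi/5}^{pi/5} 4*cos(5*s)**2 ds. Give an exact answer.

4*pi/5

Use the identity cos^2(5*s) = (1 + cos(10*s))/2.
An antiderivative is F(s) = 2*s + sin(10*s)/5.
Then F(pi/5) - F(-pi/5) = (2*pi/5) - (-2*pi/5) = 4*pi/5.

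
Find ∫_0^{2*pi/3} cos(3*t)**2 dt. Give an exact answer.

pi/3

Use the identity cos^2(3*t) = (1 + cos(6*t))/2.
An antiderivative is F(t) = t/2 + sin(6*t)/12.
Then F(2*pi/3) - F(0) = (pi/3) - (0) = pi/3.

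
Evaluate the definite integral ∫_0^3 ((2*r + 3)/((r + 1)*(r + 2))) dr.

Factor the denominator: r**2 + 3*r + 2 = (r + 2)(r + 1).
Partial fractions: (2*r + 3)/((r + 1)*(r + 2)) = 1/(r + 2) + 1/(r + 1).
An antiderivative is F(r) = log(r + 1) + log(r + 2).
Then F(3) - F(0) = (log(20)) - (log(2)) = log(10).

log(10)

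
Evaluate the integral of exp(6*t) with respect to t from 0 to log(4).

Let u = exp(t), so du = exp(t) dt. When t = 0, u = 1; when t = log(4), u = 4.
The integral becomes ∫ u**5 du from 1 to 4, with antiderivative u**6/6.
Back in t: F(t) = exp(6*t)/6.
Then F(log(4)) - F(0) = (2048/3) - (1/6) = 1365/2.

1365/2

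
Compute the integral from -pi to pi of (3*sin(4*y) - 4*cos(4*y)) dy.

0

An antiderivative is F(y) = -sin(4*y) - 3*cos(4*y)/4.
Then F(pi) - F(-pi) = (-3/4) - (-3/4) = 0.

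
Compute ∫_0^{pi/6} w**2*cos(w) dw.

-1 + pi**2/72 + sqrt(3)*pi/6

Integrate by parts twice (u = w^2, dv = cos(w) dw).
An antiderivative is F(w) = w**2*sin(w) + 2*w*cos(w) - 2*sin(w).
Then F(pi/6) - F(0) = (-1 + pi**2/72 + sqrt(3)*pi/6) - (0) = -1 + pi**2/72 + sqrt(3)*pi/6.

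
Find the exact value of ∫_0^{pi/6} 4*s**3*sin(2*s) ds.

Integrate by parts 3 times (u = s^3, dv = 4*sin(2*s) ds).
An antiderivative is F(s) = -2*s**3*cos(2*s) + 3*s**2*sin(2*s) + 3*s*cos(2*s) - 3*sin(2*s)/2.
Then F(pi/6) - F(0) = (-3*sqrt(3)/4 - pi**3/216 + sqrt(3)*pi**2/24 + pi/4) - (0) = -3*sqrt(3)/4 - pi**3/216 + sqrt(3)*pi**2/24 + pi/4.

-3*sqrt(3)/4 - pi**3/216 + sqrt(3)*pi**2/24 + pi/4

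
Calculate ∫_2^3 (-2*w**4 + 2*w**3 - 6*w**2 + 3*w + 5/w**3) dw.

-29539/360

By the power rule, an antiderivative is F(w) = -2*w**5/5 + w**4/2 - 2*w**3 + 3*w**2/2 - 5/(2*w**2).
Then F(3) - F(2) = (-8773/90) - (-617/40) = -29539/360.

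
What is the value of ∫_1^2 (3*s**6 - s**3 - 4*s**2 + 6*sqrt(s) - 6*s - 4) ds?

8*sqrt(2) + 2045/84

By the power rule, an antiderivative is F(s) = 3*s**7/7 - s**4/4 + 4*s**(3/2) - 4*s**3/3 - 3*s**2 - 4*s.
Then F(2) - F(1) = (8*sqrt(2) + 424/21) - (-349/84) = 8*sqrt(2) + 2045/84.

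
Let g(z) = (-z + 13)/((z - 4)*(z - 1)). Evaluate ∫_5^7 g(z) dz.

log(16/3)

Factor the denominator: z**2 - 5*z + 4 = (z - 1)(z - 4).
Partial fractions: (-z + 13)/((z - 4)*(z - 1)) = -4/(z - 1) + 3/(z - 4).
An antiderivative is F(z) = 3*log(z - 4) - 4*log(z - 1).
Then F(7) - F(5) = (-log(48)) - (-8*log(2)) = log(16/3).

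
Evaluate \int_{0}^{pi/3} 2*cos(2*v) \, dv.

sqrt(3)/2

An antiderivative is F(v) = sin(2*v).
Then F(pi/3) - F(0) = (sqrt(3)/2) - (0) = sqrt(3)/2.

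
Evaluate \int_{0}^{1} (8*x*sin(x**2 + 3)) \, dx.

Let u = x**2 + 3, so du = 2*x dx. When x = 0, u = 3; when x = 1, u = 4.
The integral becomes 4·∫ sin(u) du from 3 to 4, with antiderivative -4*cos(u).
Back in x: F(x) = -4*cos(x**2 + 3).
Then F(1) - F(0) = (-4*cos(4)) - (-4*cos(3)) = 4*cos(3) - 4*cos(4).

4*cos(3) - 4*cos(4)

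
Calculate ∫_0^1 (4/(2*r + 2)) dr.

An antiderivative is F(r) = 2*log(2*r + 2).
Then F(1) - F(0) = (log(16)) - (log(4)) = log(4).

log(4)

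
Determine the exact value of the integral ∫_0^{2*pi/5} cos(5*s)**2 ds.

Use the identity cos^2(5*s) = (1 + cos(10*s))/2.
An antiderivative is F(s) = s/2 + sin(10*s)/20.
Then F(2*pi/5) - F(0) = (pi/5) - (0) = pi/5.

pi/5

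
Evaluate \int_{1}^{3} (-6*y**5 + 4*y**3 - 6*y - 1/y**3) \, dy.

By the power rule, an antiderivative is F(y) = -y**6 + y**4 - 3*y**2 + 1/(2*y**2).
Then F(3) - F(1) = (-12149/18) - (-5/2) = -6052/9.

-6052/9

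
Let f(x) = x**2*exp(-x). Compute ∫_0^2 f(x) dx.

Integrate by parts twice (u = x^2, dv = exp(-x) dx).
An antiderivative is F(x) = (-x**2 - 2*x - 2)*exp(-x).
Then F(2) - F(0) = (-10*exp(-2)) - (-2) = 2 - 10*exp(-2).

2 - 10*exp(-2)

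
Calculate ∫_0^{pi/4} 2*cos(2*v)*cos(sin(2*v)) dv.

sin(1)

Let u = sin(2*v), so du = 2*cos(2*v) dv. When v = 0, u = 0; when v = pi/4, u = 1.
The integral becomes ∫ cos(u) du from 0 to 1, with antiderivative sin(u).
Back in v: F(v) = sin(sin(2*v)).
Then F(pi/4) - F(0) = (sin(1)) - (0) = sin(1).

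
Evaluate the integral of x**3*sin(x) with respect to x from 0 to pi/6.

-3 - sqrt(3)*pi**3/432 + pi**2/24 + sqrt(3)*pi/2

Integrate by parts 3 times (u = x^3, dv = sin(x) dx).
An antiderivative is F(x) = -x**3*cos(x) + 3*x**2*sin(x) + 6*x*cos(x) - 6*sin(x).
Then F(pi/6) - F(0) = (-3 - sqrt(3)*pi**3/432 + pi**2/24 + sqrt(3)*pi/2) - (0) = -3 - sqrt(3)*pi**3/432 + pi**2/24 + sqrt(3)*pi/2.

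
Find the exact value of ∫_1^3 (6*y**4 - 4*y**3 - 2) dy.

By the power rule, an antiderivative is F(y) = 6*y**5/5 - y**4 - 2*y.
Then F(3) - F(1) = (1023/5) - (-9/5) = 1032/5.

1032/5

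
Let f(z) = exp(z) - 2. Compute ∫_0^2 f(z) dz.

An antiderivative is F(z) = -2*z + exp(z).
Then F(2) - F(0) = (-4 + exp(2)) - (1) = -5 + exp(2).

-5 + exp(2)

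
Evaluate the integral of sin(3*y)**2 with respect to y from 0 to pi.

Use the identity sin^2(3*y) = (1 - cos(6*y))/2.
An antiderivative is F(y) = y/2 - sin(6*y)/12.
Then F(pi) - F(0) = (pi/2) - (0) = pi/2.

pi/2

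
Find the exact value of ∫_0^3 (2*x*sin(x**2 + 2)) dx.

cos(2) - cos(11)

Let u = x**2 + 2, so du = 2*x dx. When x = 0, u = 2; when x = 3, u = 11.
The integral becomes ∫ sin(u) du from 2 to 11, with antiderivative -cos(u).
Back in x: F(x) = -cos(x**2 + 2).
Then F(3) - F(0) = (-cos(11)) - (-cos(2)) = cos(2) - cos(11).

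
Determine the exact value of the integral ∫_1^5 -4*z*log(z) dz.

Integrate by parts once (u = ln z, dv = -4*z dz).
An antiderivative is F(z) = -z**2*(2*log(z) - 1).
Then F(5) - F(1) = (25 - 50*log(5)) - (1) = 24 - 50*log(5).

24 - 50*log(5)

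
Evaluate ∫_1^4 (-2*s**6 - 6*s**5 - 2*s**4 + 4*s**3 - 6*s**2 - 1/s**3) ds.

-10143309/1120

By the power rule, an antiderivative is F(s) = -2*s**7/7 - s**6 - 2*s**5/5 + s**4 - 2*s**3 + 1/(2*s**2).
Then F(4) - F(1) = (-10145757/1120) - (-153/70) = -10143309/1120.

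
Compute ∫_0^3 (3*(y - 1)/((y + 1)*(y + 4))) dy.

-14*log(2) + 5*log(7)

Factor the denominator: y**2 + 5*y + 4 = (y + 4)(y + 1).
Partial fractions: 3*(y - 1)/((y + 1)*(y + 4)) = 5/(y + 4) - 2/(y + 1).
An antiderivative is F(y) = -2*log(y + 1) + 5*log(y + 4).
Then F(3) - F(0) = (-4*log(2) + 5*log(7)) - (10*log(2)) = -14*log(2) + 5*log(7).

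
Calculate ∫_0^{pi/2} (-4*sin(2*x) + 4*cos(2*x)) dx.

An antiderivative is F(x) = 2*sin(2*x) + 2*cos(2*x).
Then F(pi/2) - F(0) = (-2) - (2) = -4.

-4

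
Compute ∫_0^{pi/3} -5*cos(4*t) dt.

An antiderivative is F(t) = -5*sin(4*t)/4.
Then F(pi/3) - F(0) = (5*sqrt(3)/8) - (0) = 5*sqrt(3)/8.

5*sqrt(3)/8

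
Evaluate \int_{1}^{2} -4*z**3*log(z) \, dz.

15/4 - 16*log(2)

Integrate by parts once (u = ln z, dv = -4*z**3 dz).
An antiderivative is F(z) = -z**4*(4*log(z) - 1)/4.
Then F(2) - F(1) = (4 - 16*log(2)) - (1/4) = 15/4 - 16*log(2).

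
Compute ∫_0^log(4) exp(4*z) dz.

255/4

Let u = exp(z), so du = exp(z) dz. When z = 0, u = 1; when z = log(4), u = 4.
The integral becomes ∫ u**3 du from 1 to 4, with antiderivative u**4/4.
Back in z: F(z) = exp(4*z)/4.
Then F(log(4)) - F(0) = (64) - (1/4) = 255/4.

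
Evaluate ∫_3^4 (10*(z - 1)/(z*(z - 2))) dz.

-5*log(3) + 15*log(2)

Factor the denominator: z**2 - 2*z = z(z - 2).
Partial fractions: 10*(z - 1)/(z*(z - 2)) = 5/z + 5/(z - 2).
An antiderivative is F(z) = 5*log(z) + 5*log(z - 2).
Then F(4) - F(3) = (15*log(2)) - (5*log(3)) = -5*log(3) + 15*log(2).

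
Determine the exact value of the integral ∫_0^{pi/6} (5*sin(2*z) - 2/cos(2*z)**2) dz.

5/4 - sqrt(3)

An antiderivative is F(z) = -5*cos(2*z)/2 - tan(2*z).
Then F(pi/6) - F(0) = (-sqrt(3) - 5/4) - (-5/2) = 5/4 - sqrt(3).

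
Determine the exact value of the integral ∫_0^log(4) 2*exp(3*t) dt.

42

Let u = exp(t), so du = exp(t) dt. When t = 0, u = 1; when t = log(4), u = 4.
The integral becomes 2·∫ u**2 du from 1 to 4, with antiderivative 2*u**3/3.
Back in t: F(t) = 2*exp(3*t)/3.
Then F(log(4)) - F(0) = (128/3) - (2/3) = 42.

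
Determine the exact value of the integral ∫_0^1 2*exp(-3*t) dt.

2/3 - 2*exp(-3)/3

An antiderivative is F(t) = -2*exp(-3*t)/3.
Then F(1) - F(0) = (-2*exp(-3)/3) - (-2/3) = 2/3 - 2*exp(-3)/3.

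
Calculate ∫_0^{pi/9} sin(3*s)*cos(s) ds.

-cos(2*pi/9)/4 - sin(pi/18)/8 + 3/8

Use the identity sin(3*s)cos(s) = [sin(4*s) + sin(2*s)]/2.
An antiderivative is F(s) = -cos(2*s)/4 - cos(4*s)/8.
Then F(pi/9) - F(0) = (-cos(2*pi/9)/4 - sin(pi/18)/8) - (-3/8) = -cos(2*pi/9)/4 - sin(pi/18)/8 + 3/8.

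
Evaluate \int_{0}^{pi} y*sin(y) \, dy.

Integrate by parts once (u = y, dv = sin(y) dy).
An antiderivative is F(y) = -y*cos(y) + sin(y).
Then F(pi) - F(0) = (pi) - (0) = pi.

pi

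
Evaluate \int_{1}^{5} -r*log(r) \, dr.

6 - 25*log(5)/2

Integrate by parts once (u = ln r, dv = -r dr).
An antiderivative is F(r) = -r**2*(2*log(r) - 1)/4.
Then F(5) - F(1) = (25/4 - 25*log(5)/2) - (1/4) = 6 - 25*log(5)/2.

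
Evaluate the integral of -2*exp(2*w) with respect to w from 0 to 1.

1 - exp(2)

An antiderivative is F(w) = -exp(2*w).
Then F(1) - F(0) = (-exp(2)) - (-1) = 1 - exp(2).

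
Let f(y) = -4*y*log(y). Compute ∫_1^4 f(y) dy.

15 - 64*log(2)

Integrate by parts once (u = ln y, dv = -4*y dy).
An antiderivative is F(y) = -y**2*(2*log(y) - 1).
Then F(4) - F(1) = (16 - 64*log(2)) - (1) = 15 - 64*log(2).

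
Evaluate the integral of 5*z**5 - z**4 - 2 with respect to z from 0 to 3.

5529/10

By the power rule, an antiderivative is F(z) = 5*z**6/6 - z**5/5 - 2*z.
Then F(3) - F(0) = (5529/10) - (0) = 5529/10.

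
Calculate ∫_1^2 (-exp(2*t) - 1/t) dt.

An antiderivative is F(t) = -exp(2*t)/2 - log(t).
Then F(2) - F(1) = (-exp(4)/2 - log(2)) - (-exp(2)/2) = -exp(4)/2 - log(2) + exp(2)/2.

-exp(4)/2 - log(2) + exp(2)/2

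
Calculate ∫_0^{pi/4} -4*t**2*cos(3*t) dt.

sqrt(2)*(-9*pi**2 + 32 + 24*pi)/216

Integrate by parts twice (u = t^2, dv = -4*cos(3*t) dt).
An antiderivative is F(t) = -4*t**2*sin(3*t)/3 - 8*t*cos(3*t)/9 + 8*sin(3*t)/27.
Then F(pi/4) - F(0) = (sqrt(2)*(-9*pi**2 + 32 + 24*pi)/216) - (0) = sqrt(2)*(-9*pi**2 + 32 + 24*pi)/216.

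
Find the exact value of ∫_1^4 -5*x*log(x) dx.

75/4 - 80*log(2)

Integrate by parts once (u = ln x, dv = -5*x dx).
An antiderivative is F(x) = -5*x**2*(2*log(x) - 1)/4.
Then F(4) - F(1) = (20 - 80*log(2)) - (5/4) = 75/4 - 80*log(2).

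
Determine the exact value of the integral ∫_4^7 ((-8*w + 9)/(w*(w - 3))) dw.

-3*log(7) - 4*log(2)

Factor the denominator: w**2 - 3*w = w(w - 3).
Partial fractions: (-8*w + 9)/(w*(w - 3)) = -3/w - 5/(w - 3).
An antiderivative is F(w) = -3*log(w) - 5*log(w - 3).
Then F(7) - F(4) = (-10*log(2) - 3*log(7)) - (-log(64)) = -3*log(7) - 4*log(2).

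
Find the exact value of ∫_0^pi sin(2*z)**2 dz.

Use the identity sin^2(2*z) = (1 - cos(4*z))/2.
An antiderivative is F(z) = z/2 - sin(4*z)/8.
Then F(pi) - F(0) = (pi/2) - (0) = pi/2.

pi/2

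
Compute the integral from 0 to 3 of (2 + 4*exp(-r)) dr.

10 - 4*exp(-3)

An antiderivative is F(r) = 2*r - 4*exp(-r).
Then F(3) - F(0) = (6 - 4*exp(-3)) - (-4) = 10 - 4*exp(-3).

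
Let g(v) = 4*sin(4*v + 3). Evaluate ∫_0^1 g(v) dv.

Let u = 4*v + 3, so du = 4 dv. When v = 0, u = 3; when v = 1, u = 7.
The integral becomes ∫ sin(u) du from 3 to 7, with antiderivative -cos(u).
Back in v: F(v) = -cos(4*v + 3).
Then F(1) - F(0) = (-cos(7)) - (-cos(3)) = cos(3) - cos(7).

cos(3) - cos(7)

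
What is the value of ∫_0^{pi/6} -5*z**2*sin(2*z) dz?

-5*sqrt(3)*pi/24 + 5*pi**2/144 + 5/8

Integrate by parts twice (u = z^2, dv = -5*sin(2*z) dz).
An antiderivative is F(z) = 5*z**2*cos(2*z)/2 - 5*z*sin(2*z)/2 - 5*cos(2*z)/4.
Then F(pi/6) - F(0) = (-5*sqrt(3)*pi/24 - 5/8 + 5*pi**2/144) - (-5/4) = -5*sqrt(3)*pi/24 + 5*pi**2/144 + 5/8.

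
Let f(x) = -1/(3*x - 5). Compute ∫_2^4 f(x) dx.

-log(7)/3

An antiderivative is F(x) = -log(3*x - 5)/3.
Then F(4) - F(2) = (-log(7)/3) - (0) = -log(7)/3.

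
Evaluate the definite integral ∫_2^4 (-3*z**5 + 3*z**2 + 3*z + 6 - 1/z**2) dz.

By the power rule, an antiderivative is F(z) = -z**6/2 + z**3 + 3*z**2/2 + 6*z + 1/z.
Then F(4) - F(2) = (-7743/4) - (-11/2) = -7721/4.

-7721/4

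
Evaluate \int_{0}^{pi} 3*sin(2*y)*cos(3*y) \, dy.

Use the identity sin(2*y)cos(3*y) = [sin(5*y) + sin(-y)]/2.
An antiderivative is F(y) = 3*cos(y)/2 - 3*cos(5*y)/10.
Then F(pi) - F(0) = (-6/5) - (6/5) = -12/5.

-12/5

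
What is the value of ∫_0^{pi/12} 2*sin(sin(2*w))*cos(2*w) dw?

1 - cos(1/2)

Let u = sin(2*w), so du = 2*cos(2*w) dw. When w = 0, u = 0; when w = pi/12, u = 1/2.
The integral becomes ∫ sin(u) du from 0 to 1/2, with antiderivative -cos(u).
Back in w: F(w) = -cos(sin(2*w)).
Then F(pi/12) - F(0) = (-cos(1/2)) - (-1) = 1 - cos(1/2).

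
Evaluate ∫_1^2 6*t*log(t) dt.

-9/2 + 12*log(2)

Integrate by parts once (u = ln t, dv = 6*t dt).
An antiderivative is F(t) = 3*t**2*(2*log(t) - 1)/2.
Then F(2) - F(1) = (-6 + 12*log(2)) - (-3/2) = -9/2 + 12*log(2).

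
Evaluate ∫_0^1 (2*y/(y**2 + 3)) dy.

log(4/3)

Let u = y**2 + 3, so du = 2*y dy. When y = 0, u = 3; when y = 1, u = 4.
The integral becomes ∫ 1/u du from 3 to 4, with antiderivative log(u).
Back in y: F(y) = log(y**2 + 3).
Then F(1) - F(0) = (log(4)) - (log(3)) = log(4/3).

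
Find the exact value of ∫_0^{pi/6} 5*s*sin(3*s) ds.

Integrate by parts once (u = s, dv = 5*sin(3*s) ds).
An antiderivative is F(s) = -5*s*cos(3*s)/3 + 5*sin(3*s)/9.
Then F(pi/6) - F(0) = (5/9) - (0) = 5/9.

5/9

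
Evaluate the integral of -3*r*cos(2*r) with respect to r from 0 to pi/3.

Integrate by parts once (u = r, dv = -3*cos(2*r) dr).
An antiderivative is F(r) = -3*r*sin(2*r)/2 - 3*cos(2*r)/4.
Then F(pi/3) - F(0) = (-sqrt(3)*pi/4 + 3/8) - (-3/4) = -sqrt(3)*pi/4 + 9/8.

-sqrt(3)*pi/4 + 9/8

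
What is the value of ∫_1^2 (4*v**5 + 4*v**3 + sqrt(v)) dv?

4*sqrt(2)/3 + 169/3

By the power rule, an antiderivative is F(v) = 2*v**6/3 + v**4 + 2*v**(3/2)/3.
Then F(2) - F(1) = (4*sqrt(2)/3 + 176/3) - (7/3) = 4*sqrt(2)/3 + 169/3.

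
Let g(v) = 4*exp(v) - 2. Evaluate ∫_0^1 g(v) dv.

An antiderivative is F(v) = -2*v + 4*exp(v).
Then F(1) - F(0) = (-2 + 4*E) - (4) = -6 + 4*E.

-6 + 4*E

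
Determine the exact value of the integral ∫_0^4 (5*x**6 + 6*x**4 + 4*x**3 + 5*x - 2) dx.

By the power rule, an antiderivative is F(x) = 5*x**7/7 + 6*x**5/5 + x**4 + 5*x**2/2 - 2*x.
Then F(4) - F(0) = (462688/35) - (0) = 462688/35.

462688/35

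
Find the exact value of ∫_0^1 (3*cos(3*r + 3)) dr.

Let u = 3*r + 3, so du = 3 dr. When r = 0, u = 3; when r = 1, u = 6.
The integral becomes ∫ cos(u) du from 3 to 6, with antiderivative sin(u).
Back in r: F(r) = sin(3*r + 3).
Then F(1) - F(0) = (sin(6)) - (sin(3)) = sin(6) - sin(3).

sin(6) - sin(3)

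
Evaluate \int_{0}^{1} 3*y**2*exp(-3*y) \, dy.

Integrate by parts twice (u = y^2, dv = 3*exp(-3*y) dy).
An antiderivative is F(y) = (-9*y**2 - 6*y - 2)*exp(-3*y)/9.
Then F(1) - F(0) = (-17*exp(-3)/9) - (-2/9) = 2/9 - 17*exp(-3)/9.

2/9 - 17*exp(-3)/9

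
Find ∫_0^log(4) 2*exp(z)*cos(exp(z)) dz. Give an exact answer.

-2*sin(1) + 2*sin(4)

Let u = exp(z), so du = exp(z) dz. When z = 0, u = 1; when z = log(4), u = 4.
The integral becomes 2·∫ cos(u) du from 1 to 4, with antiderivative 2*sin(u).
Back in z: F(z) = 2*sin(exp(z)).
Then F(log(4)) - F(0) = (2*sin(4)) - (2*sin(1)) = -2*sin(1) + 2*sin(4).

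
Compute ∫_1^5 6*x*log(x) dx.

Integrate by parts once (u = ln x, dv = 6*x dx).
An antiderivative is F(x) = 3*x**2*(2*log(x) - 1)/2.
Then F(5) - F(1) = (-75/2 + 75*log(5)) - (-3/2) = -36 + 75*log(5).

-36 + 75*log(5)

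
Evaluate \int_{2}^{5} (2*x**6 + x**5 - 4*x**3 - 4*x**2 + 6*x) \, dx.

338469/14

By the power rule, an antiderivative is F(x) = 2*x**7/7 + x**6/6 - x**4 - 4*x**3/3 + 3*x**2.
Then F(5) - F(2) = (338925/14) - (228/7) = 338469/14.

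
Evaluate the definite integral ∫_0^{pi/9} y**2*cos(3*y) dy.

Integrate by parts twice (u = y^2, dv = cos(3*y) dy).
An antiderivative is F(y) = y**2*sin(3*y)/3 + 2*y*cos(3*y)/9 - 2*sin(3*y)/27.
Then F(pi/9) - F(0) = (-sqrt(3)/27 + sqrt(3)*pi**2/486 + pi/81) - (0) = -sqrt(3)/27 + sqrt(3)*pi**2/486 + pi/81.

-sqrt(3)/27 + sqrt(3)*pi**2/486 + pi/81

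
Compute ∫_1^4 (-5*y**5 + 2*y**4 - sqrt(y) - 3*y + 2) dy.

By the power rule, an antiderivative is F(y) = -5*y**6/6 + 2*y**5/5 - 2*y**(3/2)/3 - 3*y**2/2 + 2*y.
Then F(4) - F(1) = (-45376/15) - (-3/5) = -45367/15.

-45367/15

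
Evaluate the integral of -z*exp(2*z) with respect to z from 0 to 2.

-3*exp(4)/4 - 1/4

Integrate by parts once (u = z, dv = -exp(2*z) dz).
An antiderivative is F(z) = (-2*z + 1)*exp(2*z)/4.
Then F(2) - F(0) = (-3*exp(4)/4) - (1/4) = -3*exp(4)/4 - 1/4.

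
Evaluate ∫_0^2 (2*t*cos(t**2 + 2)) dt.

Let u = t**2 + 2, so du = 2*t dt. When t = 0, u = 2; when t = 2, u = 6.
The integral becomes ∫ cos(u) du from 2 to 6, with antiderivative sin(u).
Back in t: F(t) = sin(t**2 + 2).
Then F(2) - F(0) = (sin(6)) - (sin(2)) = -sin(2) + sin(6).

-sin(2) + sin(6)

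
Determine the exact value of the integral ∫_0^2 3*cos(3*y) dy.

Let u = 3*y, so du = 3 dy. When y = 0, u = 0; when y = 2, u = 6.
The integral becomes ∫ cos(u) du from 0 to 6, with antiderivative sin(u).
Back in y: F(y) = sin(3*y).
Then F(2) - F(0) = (sin(6)) - (0) = sin(6).

sin(6)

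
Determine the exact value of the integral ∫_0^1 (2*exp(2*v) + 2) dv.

An antiderivative is F(v) = exp(2*v) + 2*v.
Then F(1) - F(0) = (2 + exp(2)) - (1) = 1 + exp(2).

1 + exp(2)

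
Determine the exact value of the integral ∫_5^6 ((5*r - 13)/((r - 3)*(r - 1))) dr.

-9*log(2) + log(3) + 4*log(5)

Factor the denominator: r**2 - 4*r + 3 = (r - 1)(r - 3).
Partial fractions: (5*r - 13)/((r - 3)*(r - 1)) = 4/(r - 1) + 1/(r - 3).
An antiderivative is F(r) = log(r - 3) + 4*log(r - 1).
Then F(6) - F(5) = (log(3) + 4*log(5)) - (9*log(2)) = -9*log(2) + log(3) + 4*log(5).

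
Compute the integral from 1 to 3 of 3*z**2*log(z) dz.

Integrate by parts once (u = ln z, dv = 3*z**2 dz).
An antiderivative is F(z) = z**3*(3*log(z) - 1)/3.
Then F(3) - F(1) = (-9 + 27*log(3)) - (-1/3) = -26/3 + 27*log(3).

-26/3 + 27*log(3)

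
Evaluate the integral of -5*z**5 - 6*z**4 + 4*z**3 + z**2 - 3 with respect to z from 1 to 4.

By the power rule, an antiderivative is F(z) = -5*z**6/6 - 6*z**5/5 + z**4 + z**3/3 - 3*z.
Then F(4) - F(1) = (-21884/5) - (-37/10) = -43731/10.

-43731/10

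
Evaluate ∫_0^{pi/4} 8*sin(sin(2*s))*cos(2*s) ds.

Let u = sin(2*s), so du = 2*cos(2*s) ds. When s = 0, u = 0; when s = pi/4, u = 1.
The integral becomes 4·∫ sin(u) du from 0 to 1, with antiderivative -4*cos(u).
Back in s: F(s) = -4*cos(sin(2*s)).
Then F(pi/4) - F(0) = (-4*cos(1)) - (-4) = 4 - 4*cos(1).

4 - 4*cos(1)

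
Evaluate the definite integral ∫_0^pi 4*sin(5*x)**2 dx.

Use the identity sin^2(5*x) = (1 - cos(10*x))/2.
An antiderivative is F(x) = 2*x - sin(10*x)/5.
Then F(pi) - F(0) = (2*pi) - (0) = 2*pi.

2*pi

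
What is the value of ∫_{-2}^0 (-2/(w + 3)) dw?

-log(9)

An antiderivative is F(w) = -2*log(w + 3).
Then F(0) - F(-2) = (-log(9)) - (0) = -log(9).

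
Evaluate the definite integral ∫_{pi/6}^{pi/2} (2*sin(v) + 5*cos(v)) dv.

sqrt(3) + 5/2

An antiderivative is F(v) = 5*sin(v) - 2*cos(v).
Then F(pi/2) - F(pi/6) = (5) - (5/2 - sqrt(3)) = sqrt(3) + 5/2.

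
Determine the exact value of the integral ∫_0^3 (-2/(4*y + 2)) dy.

An antiderivative is F(y) = -log(4*y + 2)/2.
Then F(3) - F(0) = (-log(14)/2) - (-log(2)/2) = -log(14)/2 + log(2)/2.

-log(14)/2 + log(2)/2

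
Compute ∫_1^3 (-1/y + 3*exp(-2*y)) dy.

An antiderivative is F(y) = -log(y) - 3*exp(-2*y)/2.
Then F(3) - F(1) = (-log(3) - 3*exp(-6)/2) - (-3*exp(-2)/2) = -log(3) - 3*exp(-6)/2 + 3*exp(-2)/2.

-log(3) - 3*exp(-6)/2 + 3*exp(-2)/2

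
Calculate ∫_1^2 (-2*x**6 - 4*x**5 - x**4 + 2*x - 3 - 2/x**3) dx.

By the power rule, an antiderivative is F(x) = -2*x**7/7 - 2*x**6/3 - x**5/5 + x**2 - 3*x + x**(-2).
Then F(2) - F(1) = (-36703/420) - (-226/105) = -11933/140.

-11933/140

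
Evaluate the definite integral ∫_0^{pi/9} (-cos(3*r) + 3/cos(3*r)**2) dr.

An antiderivative is F(r) = -sin(3*r)/3 + tan(3*r).
Then F(pi/9) - F(0) = (5*sqrt(3)/6) - (0) = 5*sqrt(3)/6.

5*sqrt(3)/6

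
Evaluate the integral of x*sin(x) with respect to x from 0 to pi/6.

-sqrt(3)*pi/12 + 1/2

Integrate by parts once (u = x, dv = sin(x) dx).
An antiderivative is F(x) = -x*cos(x) + sin(x).
Then F(pi/6) - F(0) = (-sqrt(3)*pi/12 + 1/2) - (0) = -sqrt(3)*pi/12 + 1/2.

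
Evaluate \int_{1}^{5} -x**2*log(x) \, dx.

Integrate by parts once (u = ln x, dv = -x**2 dx).
An antiderivative is F(x) = -x**3*(3*log(x) - 1)/9.
Then F(5) - F(1) = (125/9 - 125*log(5)/3) - (1/9) = 124/9 - 125*log(5)/3.

124/9 - 125*log(5)/3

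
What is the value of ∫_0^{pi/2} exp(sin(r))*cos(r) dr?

Let u = sin(r), so du = cos(r) dr. When r = 0, u = 0; when r = pi/2, u = 1.
The integral becomes ∫ exp(u) du from 0 to 1, with antiderivative exp(u).
Back in r: F(r) = exp(sin(r)).
Then F(pi/2) - F(0) = (E) - (1) = -1 + E.

-1 + E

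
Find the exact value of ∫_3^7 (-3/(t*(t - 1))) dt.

Factor the denominator: t**2 - t = t(t - 1).
Partial fractions: -3/(t*(t - 1)) = 3/t - 3/(t - 1).
An antiderivative is F(t) = 3*log(t) - 3*log(t - 1).
Then F(7) - F(3) = (-3*log(3) - 3*log(2) + 3*log(7)) - (log(27/8)) = -6*log(3) + 3*log(7).

-6*log(3) + 3*log(7)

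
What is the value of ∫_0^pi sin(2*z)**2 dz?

Use the identity sin^2(2*z) = (1 - cos(4*z))/2.
An antiderivative is F(z) = z/2 - sin(4*z)/8.
Then F(pi) - F(0) = (pi/2) - (0) = pi/2.

pi/2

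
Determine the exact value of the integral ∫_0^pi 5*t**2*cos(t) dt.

-10*pi

Integrate by parts twice (u = t^2, dv = 5*cos(t) dt).
An antiderivative is F(t) = 5*t**2*sin(t) + 10*t*cos(t) - 10*sin(t).
Then F(pi) - F(0) = (-10*pi) - (0) = -10*pi.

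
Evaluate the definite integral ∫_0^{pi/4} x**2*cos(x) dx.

Integrate by parts twice (u = x^2, dv = cos(x) dx).
An antiderivative is F(x) = x**2*sin(x) + 2*x*cos(x) - 2*sin(x).
Then F(pi/4) - F(0) = (sqrt(2)*(-32 + pi**2 + 8*pi)/32) - (0) = sqrt(2)*(-32 + pi**2 + 8*pi)/32.

sqrt(2)*(-32 + pi**2 + 8*pi)/32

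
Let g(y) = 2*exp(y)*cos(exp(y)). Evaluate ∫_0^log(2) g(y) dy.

Let u = exp(y), so du = exp(y) dy. When y = 0, u = 1; when y = log(2), u = 2.
The integral becomes 2·∫ cos(u) du from 1 to 2, with antiderivative 2*sin(u).
Back in y: F(y) = 2*sin(exp(y)).
Then F(log(2)) - F(0) = (2*sin(2)) - (2*sin(1)) = -2*sin(1) + 2*sin(2).

-2*sin(1) + 2*sin(2)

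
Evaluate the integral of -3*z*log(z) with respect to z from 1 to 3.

Integrate by parts once (u = ln z, dv = -3*z dz).
An antiderivative is F(z) = -3*z**2*(2*log(z) - 1)/4.
Then F(3) - F(1) = (27/4 - 27*log(3)/2) - (3/4) = 6 - 27*log(3)/2.

6 - 27*log(3)/2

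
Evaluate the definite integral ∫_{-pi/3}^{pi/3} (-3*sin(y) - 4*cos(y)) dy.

An antiderivative is F(y) = -4*sin(y) + 3*cos(y).
Then F(pi/3) - F(-pi/3) = (3/2 - 2*sqrt(3)) - (3/2 + 2*sqrt(3)) = -4*sqrt(3).

-4*sqrt(3)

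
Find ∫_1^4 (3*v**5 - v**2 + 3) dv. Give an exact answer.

By the power rule, an antiderivative is F(v) = v**6/2 - v**3/3 + 3*v.
Then F(4) - F(1) = (6116/3) - (19/6) = 4071/2.

4071/2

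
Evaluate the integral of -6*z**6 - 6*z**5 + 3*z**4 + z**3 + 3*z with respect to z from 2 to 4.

By the power rule, an antiderivative is F(z) = -6*z**7/7 - z**6 + 3*z**5/5 + z**4/4 + 3*z**2/2.
Then F(4) - F(2) = (-610296/35) - (-5058/35) = -605238/35.

-605238/35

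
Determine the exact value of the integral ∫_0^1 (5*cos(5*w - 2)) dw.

sin(3) + sin(2)

Let u = 5*w - 2, so du = 5 dw. When w = 0, u = -2; when w = 1, u = 3.
The integral becomes ∫ cos(u) du from -2 to 3, with antiderivative sin(u).
Back in w: F(w) = sin(5*w - 2).
Then F(1) - F(0) = (sin(3)) - (-sin(2)) = sin(3) + sin(2).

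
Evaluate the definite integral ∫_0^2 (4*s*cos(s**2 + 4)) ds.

Let u = s**2 + 4, so du = 2*s ds. When s = 0, u = 4; when s = 2, u = 8.
The integral becomes 2·∫ cos(u) du from 4 to 8, with antiderivative 2*sin(u).
Back in s: F(s) = 2*sin(s**2 + 4).
Then F(2) - F(0) = (2*sin(8)) - (2*sin(4)) = -2*sin(4) + 2*sin(8).

-2*sin(4) + 2*sin(8)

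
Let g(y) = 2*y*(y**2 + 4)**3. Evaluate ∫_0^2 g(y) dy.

960

Let u = y**2 + 4, so du = 2*y dy. When y = 0, u = 4; when y = 2, u = 8.
The integral becomes ∫ u**3 du from 4 to 8, with antiderivative u**4/4.
Back in y: F(y) = (y**2 + 4)**4/4.
Then F(2) - F(0) = (1024) - (64) = 960.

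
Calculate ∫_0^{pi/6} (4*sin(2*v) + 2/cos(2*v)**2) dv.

An antiderivative is F(v) = -2*cos(2*v) + tan(2*v).
Then F(pi/6) - F(0) = (-1 + sqrt(3)) - (-2) = 1 + sqrt(3).

1 + sqrt(3)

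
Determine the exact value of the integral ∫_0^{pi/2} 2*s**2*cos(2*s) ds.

Integrate by parts twice (u = s^2, dv = 2*cos(2*s) ds).
An antiderivative is F(s) = s**2*sin(2*s) + s*cos(2*s) - sin(2*s)/2.
Then F(pi/2) - F(0) = (-pi/2) - (0) = -pi/2.

-pi/2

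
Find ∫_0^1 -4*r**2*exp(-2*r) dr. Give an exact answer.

-1 + 5*exp(-2)

Integrate by parts twice (u = r^2, dv = -4*exp(-2*r) dr).
An antiderivative is F(r) = (2*r**2 + 2*r + 1)*exp(-2*r).
Then F(1) - F(0) = (5*exp(-2)) - (1) = -1 + 5*exp(-2).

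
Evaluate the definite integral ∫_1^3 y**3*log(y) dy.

-5 + 81*log(3)/4

Integrate by parts once (u = ln y, dv = y**3 dy).
An antiderivative is F(y) = y**4*(4*log(y) - 1)/16.
Then F(3) - F(1) = (-81/16 + 81*log(3)/4) - (-1/16) = -5 + 81*log(3)/4.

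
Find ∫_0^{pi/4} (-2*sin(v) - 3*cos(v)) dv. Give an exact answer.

An antiderivative is F(v) = -3*sin(v) + 2*cos(v).
Then F(pi/4) - F(0) = (-sqrt(2)/2) - (2) = -2 - sqrt(2)/2.

-2 - sqrt(2)/2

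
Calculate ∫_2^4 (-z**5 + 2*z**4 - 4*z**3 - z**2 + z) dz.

By the power rule, an antiderivative is F(z) = -z**6/6 + 2*z**5/5 - z**4 - z**3/3 + z**2/2.
Then F(4) - F(2) = (-2712/5) - (-218/15) = -7918/15.

-7918/15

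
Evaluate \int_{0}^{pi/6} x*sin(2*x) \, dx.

-pi/24 + sqrt(3)/8

Integrate by parts once (u = x, dv = sin(2*x) dx).
An antiderivative is F(x) = -x*cos(2*x)/2 + sin(2*x)/4.
Then F(pi/6) - F(0) = (-pi/24 + sqrt(3)/8) - (0) = -pi/24 + sqrt(3)/8.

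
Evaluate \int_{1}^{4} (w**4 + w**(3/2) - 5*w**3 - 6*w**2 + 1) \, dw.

-899/4

By the power rule, an antiderivative is F(w) = 2*w**(5/2)/5 + w**5/5 - 5*w**4/4 - 2*w**3 + w.
Then F(4) - F(1) = (-1132/5) - (-33/20) = -899/4.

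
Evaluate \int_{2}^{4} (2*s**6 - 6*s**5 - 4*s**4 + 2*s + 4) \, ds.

-5636/35

By the power rule, an antiderivative is F(s) = 2*s**7/7 - s**6 - 4*s**5/5 + s**2 + 4*s.
Then F(4) - F(2) = (-7072/35) - (-1436/35) = -5636/35.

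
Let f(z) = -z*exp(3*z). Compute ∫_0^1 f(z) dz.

-2*exp(3)/9 - 1/9

Integrate by parts once (u = z, dv = -exp(3*z) dz).
An antiderivative is F(z) = (-3*z + 1)*exp(3*z)/9.
Then F(1) - F(0) = (-2*exp(3)/9) - (1/9) = -2*exp(3)/9 - 1/9.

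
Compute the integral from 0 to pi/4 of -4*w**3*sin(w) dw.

sqrt(2)*(-96*pi - 12*pi**2 + pi**3 + 384)/32

Integrate by parts 3 times (u = w^3, dv = -4*sin(w) dw).
An antiderivative is F(w) = 4*w**3*cos(w) - 12*w**2*sin(w) - 24*w*cos(w) + 24*sin(w).
Then F(pi/4) - F(0) = (sqrt(2)*(-96*pi - 12*pi**2 + pi**3 + 384)/32) - (0) = sqrt(2)*(-96*pi - 12*pi**2 + pi**3 + 384)/32.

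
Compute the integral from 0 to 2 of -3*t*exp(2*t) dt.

-9*exp(4)/4 - 3/4

Integrate by parts once (u = t, dv = -3*exp(2*t) dt).
An antiderivative is F(t) = (-6*t + 3)*exp(2*t)/4.
Then F(2) - F(0) = (-9*exp(4)/4) - (3/4) = -9*exp(4)/4 - 3/4.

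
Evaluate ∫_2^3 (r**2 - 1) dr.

By the power rule, an antiderivative is F(r) = r**3/3 - r.
Then F(3) - F(2) = (6) - (2/3) = 16/3.

16/3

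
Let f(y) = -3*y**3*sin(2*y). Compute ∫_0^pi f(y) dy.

Integrate by parts 3 times (u = y^3, dv = -3*sin(2*y) dy).
An antiderivative is F(y) = 3*y**3*cos(2*y)/2 - 9*y**2*sin(2*y)/4 - 9*y*cos(2*y)/4 + 9*sin(2*y)/8.
Then F(pi) - F(0) = (3*pi*(-3 + 2*pi**2)/4) - (0) = 3*pi*(-3 + 2*pi**2)/4.

3*pi*(-3 + 2*pi**2)/4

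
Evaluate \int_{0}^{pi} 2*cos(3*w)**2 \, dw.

pi

Use the identity cos^2(3*w) = (1 + cos(6*w))/2.
An antiderivative is F(w) = w + sin(6*w)/6.
Then F(pi) - F(0) = (pi) - (0) = pi.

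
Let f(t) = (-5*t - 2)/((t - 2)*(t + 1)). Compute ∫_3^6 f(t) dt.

Factor the denominator: t**2 - t - 2 = (t + 1)(t - 2).
Partial fractions: (-5*t - 2)/((t - 2)*(t + 1)) = -1/(t + 1) - 4/(t - 2).
An antiderivative is F(t) = -4*log(t - 2) - log(t + 1).
Then F(6) - F(3) = (-8*log(2) - log(7)) - (-log(4)) = -6*log(2) - log(7).

-6*log(2) - log(7)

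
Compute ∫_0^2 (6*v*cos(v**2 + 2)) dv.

Let u = v**2 + 2, so du = 2*v dv. When v = 0, u = 2; when v = 2, u = 6.
The integral becomes 3·∫ cos(u) du from 2 to 6, with antiderivative 3*sin(u).
Back in v: F(v) = 3*sin(v**2 + 2).
Then F(2) - F(0) = (3*sin(6)) - (3*sin(2)) = -3*sin(2) + 3*sin(6).

-3*sin(2) + 3*sin(6)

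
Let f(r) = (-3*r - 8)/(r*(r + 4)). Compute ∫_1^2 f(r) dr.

log(5/24)

Factor the denominator: r**2 + 4*r = (r + 4)r.
Partial fractions: (-3*r - 8)/(r*(r + 4)) = -1/(r + 4) - 2/r.
An antiderivative is F(r) = -2*log(r) - log(r + 4).
Then F(2) - F(1) = (-log(24)) - (-log(5)) = log(5/24).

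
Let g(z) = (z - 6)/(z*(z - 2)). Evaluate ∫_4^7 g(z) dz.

Factor the denominator: z**2 - 2*z = z(z - 2).
Partial fractions: (z - 6)/(z*(z - 2)) = 3/z - 2/(z - 2).
An antiderivative is F(z) = 3*log(z) - 2*log(z - 2).
Then F(7) - F(4) = (-2*log(5) + 3*log(7)) - (log(16)) = -2*log(5) - 4*log(2) + 3*log(7).

-2*log(5) - 4*log(2) + 3*log(7)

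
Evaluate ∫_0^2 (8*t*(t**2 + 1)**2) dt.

Let u = t**2 + 1, so du = 2*t dt. When t = 0, u = 1; when t = 2, u = 5.
The integral becomes 4·∫ u**2 du from 1 to 5, with antiderivative 4*u**3/3.
Back in t: F(t) = 4*(t**2 + 1)**3/3.
Then F(2) - F(0) = (500/3) - (4/3) = 496/3.

496/3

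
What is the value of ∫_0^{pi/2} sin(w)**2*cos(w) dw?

1/3

Let u = sin(w), so du = cos(w) dw. When w = 0, u = 0; when w = pi/2, u = 1.
The integral becomes ∫ u**2 du from 0 to 1, with antiderivative u**3/3.
Back in w: F(w) = sin(w)**3/3.
Then F(pi/2) - F(0) = (1/3) - (0) = 1/3.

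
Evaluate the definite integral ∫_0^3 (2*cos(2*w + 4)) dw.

sin(10) - sin(4)

Let u = 2*w + 4, so du = 2 dw. When w = 0, u = 4; when w = 3, u = 10.
The integral becomes ∫ cos(u) du from 4 to 10, with antiderivative sin(u).
Back in w: F(w) = sin(2*w + 4).
Then F(3) - F(0) = (sin(10)) - (sin(4)) = sin(10) - sin(4).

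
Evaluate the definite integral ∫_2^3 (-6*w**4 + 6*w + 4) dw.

By the power rule, an antiderivative is F(w) = -6*w**5/5 + 3*w**2 + 4*w.
Then F(3) - F(2) = (-1263/5) - (-92/5) = -1171/5.

-1171/5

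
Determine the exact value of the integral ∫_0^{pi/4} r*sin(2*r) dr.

Integrate by parts once (u = r, dv = sin(2*r) dr).
An antiderivative is F(r) = -r*cos(2*r)/2 + sin(2*r)/4.
Then F(pi/4) - F(0) = (1/4) - (0) = 1/4.

1/4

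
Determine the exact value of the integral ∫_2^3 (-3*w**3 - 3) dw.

By the power rule, an antiderivative is F(w) = -3*w**4/4 - 3*w.
Then F(3) - F(2) = (-279/4) - (-18) = -207/4.

-207/4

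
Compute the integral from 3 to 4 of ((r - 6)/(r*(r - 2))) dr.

Factor the denominator: r**2 - 2*r = r(r - 2).
Partial fractions: (r - 6)/(r*(r - 2)) = 3/r - 2/(r - 2).
An antiderivative is F(r) = 3*log(r) - 2*log(r - 2).
Then F(4) - F(3) = (log(16)) - (log(27)) = log(16/27).

log(16/27)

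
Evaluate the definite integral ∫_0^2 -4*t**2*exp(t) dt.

Integrate by parts twice (u = t^2, dv = -4*exp(t) dt).
An antiderivative is F(t) = (-4*t**2 + 8*t - 8)*exp(t).
Then F(2) - F(0) = (-8*exp(2)) - (-8) = 8 - 8*exp(2).

8 - 8*exp(2)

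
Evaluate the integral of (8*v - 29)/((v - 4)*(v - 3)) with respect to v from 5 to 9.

Factor the denominator: v**2 - 7*v + 12 = (v - 3)(v - 4).
Partial fractions: (8*v - 29)/((v - 4)*(v - 3)) = 5/(v - 3) + 3/(v - 4).
An antiderivative is F(v) = 3*log(v - 4) + 5*log(v - 3).
Then F(9) - F(5) = (5*log(2) + 3*log(5) + 5*log(3)) - (log(32)) = 3*log(5) + 5*log(3).

3*log(5) + 5*log(3)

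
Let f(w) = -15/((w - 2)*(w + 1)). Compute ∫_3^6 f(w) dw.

Factor the denominator: w**2 - w - 2 = (w + 1)(w - 2).
Partial fractions: -15/((w - 2)*(w + 1)) = 5/(w + 1) - 5/(w - 2).
An antiderivative is F(w) = -5*log(w - 2) + 5*log(w + 1).
Then F(6) - F(3) = (-10*log(2) + 5*log(7)) - (10*log(2)) = -20*log(2) + 5*log(7).

-20*log(2) + 5*log(7)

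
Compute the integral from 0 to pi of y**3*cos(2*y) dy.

Integrate by parts 3 times (u = y^3, dv = cos(2*y) dy).
An antiderivative is F(y) = y**3*sin(2*y)/2 + 3*y**2*cos(2*y)/4 - 3*y*sin(2*y)/4 - 3*cos(2*y)/8.
Then F(pi) - F(0) = (-3/8 + 3*pi**2/4) - (-3/8) = 3*pi**2/4.

3*pi**2/4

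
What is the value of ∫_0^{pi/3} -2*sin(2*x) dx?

-3/2

An antiderivative is F(x) = cos(2*x).
Then F(pi/3) - F(0) = (-1/2) - (1) = -3/2.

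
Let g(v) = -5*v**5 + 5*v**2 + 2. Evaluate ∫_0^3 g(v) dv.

By the power rule, an antiderivative is F(v) = -5*v**6/6 + 5*v**3/3 + 2*v.
Then F(3) - F(0) = (-1113/2) - (0) = -1113/2.

-1113/2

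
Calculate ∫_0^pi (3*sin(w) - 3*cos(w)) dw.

6

An antiderivative is F(w) = -3*sin(w) - 3*cos(w).
Then F(pi) - F(0) = (3) - (-3) = 6.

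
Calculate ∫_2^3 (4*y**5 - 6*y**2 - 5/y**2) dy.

809/2

By the power rule, an antiderivative is F(y) = 2*y**6/3 - 2*y**3 + 5/y.
Then F(3) - F(2) = (1301/3) - (175/6) = 809/2.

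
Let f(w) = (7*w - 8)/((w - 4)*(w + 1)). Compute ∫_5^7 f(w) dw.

Factor the denominator: w**2 - 3*w - 4 = (w + 1)(w - 4).
Partial fractions: (7*w - 8)/((w - 4)*(w + 1)) = 3/(w + 1) + 4/(w - 4).
An antiderivative is F(w) = 4*log(w - 4) + 3*log(w + 1).
Then F(7) - F(5) = (4*log(3) + 9*log(2)) - (3*log(2) + 3*log(3)) = log(3) + 6*log(2).

log(3) + 6*log(2)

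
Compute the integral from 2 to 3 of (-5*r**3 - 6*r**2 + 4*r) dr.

By the power rule, an antiderivative is F(r) = -5*r**4/4 - 2*r**3 + 2*r**2.
Then F(3) - F(2) = (-549/4) - (-28) = -437/4.

-437/4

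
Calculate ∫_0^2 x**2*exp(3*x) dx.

Integrate by parts twice (u = x^2, dv = exp(3*x) dx).
An antiderivative is F(x) = (9*x**2 - 6*x + 2)*exp(3*x)/27.
Then F(2) - F(0) = (26*exp(6)/27) - (2/27) = -2/27 + 26*exp(6)/27.

-2/27 + 26*exp(6)/27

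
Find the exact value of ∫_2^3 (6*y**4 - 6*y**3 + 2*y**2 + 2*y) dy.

By the power rule, an antiderivative is F(y) = 6*y**5/5 - 3*y**4/2 + 2*y**3/3 + y**2.
Then F(3) - F(2) = (1971/10) - (356/15) = 5201/30.

5201/30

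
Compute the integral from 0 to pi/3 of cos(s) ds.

An antiderivative is F(s) = sin(s).
Then F(pi/3) - F(0) = (sqrt(3)/2) - (0) = sqrt(3)/2.

sqrt(3)/2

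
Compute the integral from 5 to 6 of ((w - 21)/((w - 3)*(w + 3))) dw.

-9*log(2) + 5*log(3)

Factor the denominator: w**2 - 9 = (w + 3)(w - 3).
Partial fractions: (w - 21)/((w - 3)*(w + 3)) = 4/(w + 3) - 3/(w - 3).
An antiderivative is F(w) = -3*log(w - 3) + 4*log(w + 3).
Then F(6) - F(5) = (5*log(3)) - (9*log(2)) = -9*log(2) + 5*log(3).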